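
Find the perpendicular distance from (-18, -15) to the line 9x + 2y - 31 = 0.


|9*(-18) + 2*(-15) - 31| = |-223| = 223
sqrt(81 + 4) = sqrt(85) = 9.2195
d = 223/sqrt(85) = 24.1877

24.1877


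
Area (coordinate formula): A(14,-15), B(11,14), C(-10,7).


14*(14-7) = 98
11*(7+ 15) = 242
-10*(-15-14) = 290
sum = 630
Area = |630|/2 = 315.0000

315.0000 sq units


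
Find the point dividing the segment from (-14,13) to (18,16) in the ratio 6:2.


Px = (6*18 + 2*(-14))/8 = 80/8 = 10.0000
Py = (6*16 + 2*13)/8 = 122/8 = 15.2500

P = (10.0000, 15.2500)


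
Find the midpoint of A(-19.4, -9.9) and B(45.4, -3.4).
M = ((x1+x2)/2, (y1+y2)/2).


Mx = (-19.4 + 45.4)/2 = 26.0/2 = 13.0000
My = (-9.9 - 3.4)/2 = -13.3/2 = -6.6500

(13.0000, -6.6500)


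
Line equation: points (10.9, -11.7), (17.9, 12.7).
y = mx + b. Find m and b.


m = (24.4)/(7) = 3.4857
b = y1 - m*x1 = -11.7 - (24.4*10.9)/(7) = -11.7 - 37.9943 = -49.6943

y = 3.4857x - 49.6943


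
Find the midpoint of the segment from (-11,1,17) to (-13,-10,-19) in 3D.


Mx = (-11- 13)/2 = -12.0000
My = (1- 10)/2 = -4.5000
Mz = (17- 19)/2 = -1.0000

M = (-12.0000, -4.5000, -1.0000)


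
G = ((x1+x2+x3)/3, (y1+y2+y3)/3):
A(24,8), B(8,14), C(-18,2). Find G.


Gx = (24+8- 18)/3 = 14/3 = 4.6667
Gy = (8+14+2)/3 = 24/3 = 8.0000

G = (4.6667, 8.0000)


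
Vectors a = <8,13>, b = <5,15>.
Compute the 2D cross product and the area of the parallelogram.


cross = 8*15 - 13*5 = 120 - 65 = 55
Parallelogram area = |55| = 55

cross = 55, parallelogram area = 55


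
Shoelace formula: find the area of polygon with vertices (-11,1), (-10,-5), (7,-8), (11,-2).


sum(xi*y_{i+1}) = -11*(-5) - 10*(-8) + 7*(-2) + 11*1 = 132
sum(yi*x_{i+1}) = 1*(-10) - 5*7 - 8*11 - 2*(-11) = -111
Area = |132 + 111|/2 = 243/2 = 121.5000

121.5000 sq units


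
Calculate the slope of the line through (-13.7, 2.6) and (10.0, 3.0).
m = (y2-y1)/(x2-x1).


dy = 3.0 - 2.6 = 0.4
dx = 10.0 + 13.7 = 23.7
m = 0.4/23.7 = 0.0169

m = 0.0169


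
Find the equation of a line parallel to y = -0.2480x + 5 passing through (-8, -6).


Parallel lines have equal slopes.
m2 = -0.2480
b2 = -6 + 0.2480*(-8) = -7.9840

y = -0.2480x - 7.9840


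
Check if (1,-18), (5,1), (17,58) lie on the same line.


1*(1-58) + 5*(58+ 18) + 17*(-18-1)
= -57 + 380 - 323 = 0

Yes, collinear (determinant = 0)


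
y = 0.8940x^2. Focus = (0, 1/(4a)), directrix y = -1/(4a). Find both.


a = 0.8940
1/(4a) = 0.2796
Focus = (0, 0.2796)
Directrix: y = -0.2796

Focus = (0, 0.2796), Directrix: y = -0.2796


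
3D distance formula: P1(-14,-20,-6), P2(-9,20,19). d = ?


dx=5, dy=40, dz=25
d = sqrt(25+1600+625) = sqrt(2250) = 47.4342

47.4342


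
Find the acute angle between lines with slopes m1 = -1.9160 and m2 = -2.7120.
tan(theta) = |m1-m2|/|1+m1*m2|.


m1-m2 = 0.796
1+m1*m2 = 6.196192
tan(theta) = |0.796/6.196192| = 0.128466
theta = arctan(|0.796/6.196192|) = 7.3205 degrees (acute angle)

7.3205 degrees


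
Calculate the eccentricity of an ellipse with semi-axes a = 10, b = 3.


c = sqrt(100-9) = sqrt(91) = 9.5394
e = c/a = sqrt(91)/10 = 0.9539

e = 0.9539


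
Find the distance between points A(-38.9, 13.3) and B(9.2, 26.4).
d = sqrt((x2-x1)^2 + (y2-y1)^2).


dx = 9.2 + 38.9 = 48.1
dy = 26.4 - 13.3 = 13.1
d = sqrt(2313.61 + 171.61) = sqrt(2485.22) = 49.8520

49.8520


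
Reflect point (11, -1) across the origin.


Reflection rule for origin: (-x, -y)
(11, -1) -> (-11, 1)

(-11, 1)


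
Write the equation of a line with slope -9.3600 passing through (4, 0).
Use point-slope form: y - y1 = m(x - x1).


y - 0 = -9.3600(x - 4)
y = -9.3600x + 0 + 9.3600*4
y = -9.3600x + 37.4400

y = -9.3600x + 37.4400


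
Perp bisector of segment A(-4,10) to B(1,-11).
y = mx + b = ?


Midpoint = (-1.5, -0.5)
Slope of AB = dy/dx = -21/5 = -4.2000
Perp slope = -dx/dy = 5/21 = 0.2381
b = My - (perp slope)*Mx = -0.5 + (5*(-1.5))/(-21) = -0.5 + 0.3571 = -0.1429

y = 0.2381x - 0.1429


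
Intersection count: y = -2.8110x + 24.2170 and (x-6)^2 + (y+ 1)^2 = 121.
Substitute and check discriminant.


Substitute y = -2.8110x + 24.2170: (x-6)^2 + (-2.8110x+24.2170+ 1)^2 = 121
Expand to Ax^2 + Bx + C = 0, where b-k = 25.217
A = 1+m^2 = 8.901721
B = 2(m(b-k) - h) = 2(-2.8110*25.217 - 6) = -153.769974
C = h^2 + (b-k)^2 - r^2 = 36 + 635.897089 - 121 = 550.897089
disc = B^2-4AC = 23645.2049 - 19615.7287 = 4029.4762
disc > 0

2 intersection points


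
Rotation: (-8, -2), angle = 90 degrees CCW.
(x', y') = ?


cos(90) = 0, sin(90) = 1
x' = -8*0 + 2*1 = 2
y' = -8*1 - 2*0 = -8

(2, -8)


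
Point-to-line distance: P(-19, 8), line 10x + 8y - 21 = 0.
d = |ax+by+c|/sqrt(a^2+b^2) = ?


|10*(-19) + 8*8 - 21| = |-147| = 147
sqrt(100 + 64) = sqrt(164) = 12.8062
d = 147/sqrt(164) = 11.4788

11.4788


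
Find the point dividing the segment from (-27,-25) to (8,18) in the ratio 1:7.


Px = (1*8 + 7*(-27))/8 = -181/8 = -22.6250
Py = (1*18 + 7*(-25))/8 = -157/8 = -19.6250

P = (-22.6250, -19.6250)


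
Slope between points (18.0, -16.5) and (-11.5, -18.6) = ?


dy = -18.6 + 16.5 = -2.1
dx = -11.5 - 18.0 = -29.5
m = -2.1/(-29.5) = 0.0712

m = 0.0712


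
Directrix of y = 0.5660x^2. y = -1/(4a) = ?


a = 0.5660
1/(4a) = 0.4417
directrix: y = -0.4417 = -0.4417

y = -0.4417


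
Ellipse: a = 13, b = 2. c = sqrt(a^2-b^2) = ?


c^2 = 13^2 - 2^2 = 169 - 4 = 165
c = sqrt(165) = 12.8452

c = 12.8452


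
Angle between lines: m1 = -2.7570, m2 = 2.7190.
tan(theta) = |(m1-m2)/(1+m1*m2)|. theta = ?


m1-m2 = -5.476
1+m1*m2 = -6.496283
tan(theta) = |-5.476/(-6.496283)| = 0.842944
theta = arctan(|-5.476/(-6.496283)|) = 40.1290 degrees (acute angle)

40.1290 degrees


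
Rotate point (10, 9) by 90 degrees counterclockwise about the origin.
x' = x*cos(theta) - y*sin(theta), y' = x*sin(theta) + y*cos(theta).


cos(90) = 0, sin(90) = 1
x' = 10*0 - 9*1 = -9
y' = 10*1 + 9*0 = 10

(-9, 10)


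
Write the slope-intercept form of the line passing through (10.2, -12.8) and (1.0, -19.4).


m = (-6.6)/(-9.2) = 0.7174
b = y1 - m*x1 = -12.8 - (-6.6*10.2)/(-9.2) = -12.8 - 7.3174 = -20.1174

y = 0.7174x - 20.1174


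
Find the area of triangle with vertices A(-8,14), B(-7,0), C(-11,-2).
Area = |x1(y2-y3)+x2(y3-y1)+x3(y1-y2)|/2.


-8*(0+ 2) = -16
-7*(-2-14) = 112
-11*(14-0) = -154
sum = -58
Area = |-58|/2 = 29.0000

29.0000 sq units


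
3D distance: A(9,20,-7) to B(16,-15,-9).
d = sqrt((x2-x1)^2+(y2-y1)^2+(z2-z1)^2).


dx=7, dy=-35, dz=-2
d = sqrt(49+1225+4) = sqrt(1278) = 35.7491

35.7491


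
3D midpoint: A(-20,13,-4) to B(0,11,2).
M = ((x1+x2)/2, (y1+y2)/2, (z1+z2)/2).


Mx = (-20+0)/2 = -10.0000
My = (13+11)/2 = 12.0000
Mz = (-4+2)/2 = -1.0000

M = (-10.0000, 12.0000, -1.0000)


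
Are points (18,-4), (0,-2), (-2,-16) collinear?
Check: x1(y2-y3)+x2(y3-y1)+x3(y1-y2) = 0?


18*(-2+ 16) + 0*(-16+ 4) - 2*(-4+ 2)
= 252 + 0 + 4 = 256

No, not collinear (determinant = 256)


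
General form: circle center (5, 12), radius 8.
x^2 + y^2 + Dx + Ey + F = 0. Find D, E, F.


(x-5)^2 + (y-12)^2 = 8^2
D = -2h = -10, E = -2k = -24
F = h^2+k^2-r^2 = 25+144-64 = 105

D = -10, E = -24, F = 105


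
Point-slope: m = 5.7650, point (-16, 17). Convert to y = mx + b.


y - 17 = 5.7650(x + 16)
y = 5.7650x + 17 - 5.7650*(-16)
y = 5.7650x + 109.2400

y = 5.7650x + 109.2400


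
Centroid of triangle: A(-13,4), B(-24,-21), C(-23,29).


Gx = (-13- 24- 23)/3 = -60/3 = -20.0000
Gy = (4- 21+29)/3 = 12/3 = 4.0000

G = (-20.0000, 4.0000)


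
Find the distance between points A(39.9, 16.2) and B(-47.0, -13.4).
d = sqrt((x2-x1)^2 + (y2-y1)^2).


dx = -47.0 - 39.9 = -86.9
dy = -13.4 - 16.2 = -29.6
d = sqrt(7551.61 + 876.16) = sqrt(8427.77) = 91.8029

91.8029


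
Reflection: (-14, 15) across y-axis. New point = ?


Reflection rule for y-axis: (-x, y)
(-14, 15) -> (14, 15)

(14, 15)


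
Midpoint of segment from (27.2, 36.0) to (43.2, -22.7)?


Mx = (27.2 + 43.2)/2 = 70.4/2 = 35.2000
My = (36.0 - 22.7)/2 = 13.3/2 = 6.6500

(35.2000, 6.6500)


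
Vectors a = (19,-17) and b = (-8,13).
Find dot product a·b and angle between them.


a·b = 19*(-8) - 17*13 = -152 - 221 = -373
|a| = sqrt(361+289) = 25.4951
|b| = sqrt(64+169) = 15.2643
cos(theta) = -373/(sqrt(650)*sqrt(233)) = -373/sqrt(151450) = -0.958460
theta = arccos(-373/sqrt(151450)) = 163.4277 degrees

a·b = -373, theta = 163.4277 deg


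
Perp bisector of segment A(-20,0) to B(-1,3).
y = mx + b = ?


Midpoint = (-10.5, 1.5)
Slope of AB = dy/dx = 3/19 = 0.1579
Perp slope = -dx/dy = -19/3 = -6.3333
b = My - (perp slope)*Mx = 1.5 + (19*(-10.5))/3 = 1.5 - 66.5000 = -65.0000

y = -6.3333x - 65.0000


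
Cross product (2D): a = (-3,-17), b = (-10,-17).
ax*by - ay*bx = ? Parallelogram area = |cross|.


cross = -3*(-17) + 17*(-10) = 51 - 170 = -119
Parallelogram area = |-119| = 119

cross = -119, parallelogram area = 119


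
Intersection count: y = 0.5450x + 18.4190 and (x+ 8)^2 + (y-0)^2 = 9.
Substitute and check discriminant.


Substitute y = 0.5450x + 18.4190: (x+ 8)^2 + (0.5450x+18.4190-0)^2 = 9
Expand to Ax^2 + Bx + C = 0, where b-k = 18.419
A = 1+m^2 = 1.297025
B = 2(m(b-k) - h) = 2(0.5450*18.419 + 8) = 36.07671
C = h^2 + (b-k)^2 - r^2 = 64 + 339.259561 - 9 = 394.259561
disc = B^2-4AC = 1301.5290 - 2045.4580 = -743.9290
disc < 0

0 intersection points


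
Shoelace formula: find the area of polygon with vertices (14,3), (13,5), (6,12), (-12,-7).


sum(xi*y_{i+1}) = 14*5 + 13*12 + 6*(-7) - 12*3 = 148
sum(yi*x_{i+1}) = 3*13 + 5*6 + 12*(-12) - 7*14 = -173
Area = |148 + 173|/2 = 321/2 = 160.5000

160.5000 sq units


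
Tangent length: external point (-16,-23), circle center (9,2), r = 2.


d = sqrt((-16-9)^2 + (-23-2)^2) = sqrt(625+625) = 35.3553
L = sqrt(1250.0000 - 4) = sqrt(1246.0000) = 35.2987

35.2987


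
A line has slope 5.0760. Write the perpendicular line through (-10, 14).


Perpendicular slope = -1/m1 = -1/5.0760 = -0.1970
b2 = y0 - m2*x0 = 14 - 10/5.0760 = 14 - 1.9701 = 12.0299

y = -0.1970x + 12.0299


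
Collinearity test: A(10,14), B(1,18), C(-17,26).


10*(18-26) + 1*(26-14) - 17*(14-18)
= -80 + 12 + 68 = 0

Yes, collinear (determinant = 0)


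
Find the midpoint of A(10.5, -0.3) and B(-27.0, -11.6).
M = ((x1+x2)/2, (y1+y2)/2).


Mx = (10.5 - 27.0)/2 = -16.5/2 = -8.2500
My = (-0.3 - 11.6)/2 = -11.9/2 = -5.9500

(-8.2500, -5.9500)


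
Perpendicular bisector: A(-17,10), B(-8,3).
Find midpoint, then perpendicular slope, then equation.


Midpoint = (-12.5, 6.5)
Slope of AB = dy/dx = -7/9 = -0.7778
Perp slope = -dx/dy = 9/7 = 1.2857
b = My - (perp slope)*Mx = 6.5 + (9*(-12.5))/(-7) = 6.5 + 16.0714 = 22.5714

y = 1.2857x + 22.5714


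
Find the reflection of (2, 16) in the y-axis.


Reflection rule for y-axis: (-x, y)
(2, 16) -> (-2, 16)

(-2, 16)


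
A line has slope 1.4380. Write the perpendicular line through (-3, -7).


Perpendicular slope = -1/m1 = -1/1.4380 = -0.6954
b2 = y0 - m2*x0 = -7 - 3/1.4380 = -7 - 2.0862 = -9.0862

y = -0.6954x - 9.0862


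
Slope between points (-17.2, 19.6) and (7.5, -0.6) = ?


dy = -0.6 - 19.6 = -20.2
dx = 7.5 + 17.2 = 24.7
m = -20.2/24.7 = -0.8178

m = -0.8178


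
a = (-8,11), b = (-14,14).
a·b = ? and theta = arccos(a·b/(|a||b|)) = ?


a·b = -8*(-14) + 11*14 = 112 + 154 = 266
|a| = sqrt(64+121) = 13.6015
|b| = sqrt(196+196) = 19.7990
cos(theta) = 266/(sqrt(185)*sqrt(392)) = 266/sqrt(72520) = 0.987763
theta = arccos(266/sqrt(72520)) = 8.9726 degrees

a·b = 266, theta = 8.9726 deg


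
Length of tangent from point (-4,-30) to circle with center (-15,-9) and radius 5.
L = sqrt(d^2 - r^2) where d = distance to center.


d = sqrt((-4+ 15)^2 + (-30+ 9)^2) = sqrt(121+441) = 23.7065
L = sqrt(562.0000 - 25) = sqrt(537.0000) = 23.1733

23.1733


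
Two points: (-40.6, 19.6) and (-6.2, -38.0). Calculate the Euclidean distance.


dx = -6.2 + 40.6 = 34.4
dy = -38.0 - 19.6 = -57.6
d = sqrt(1183.36 + 3317.76) = sqrt(4501.12) = 67.0904

67.0904


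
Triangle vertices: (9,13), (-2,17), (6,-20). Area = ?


9*(17+ 20) = 333
-2*(-20-13) = 66
6*(13-17) = -24
sum = 375
Area = |375|/2 = 187.5000

187.5000 sq units


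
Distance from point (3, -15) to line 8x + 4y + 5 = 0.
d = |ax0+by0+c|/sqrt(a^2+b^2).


|8*3 + 4*(-15) + 5| = |-31| = 31
sqrt(64 + 16) = sqrt(80) = 8.9443
d = 31/sqrt(80) = 3.4659

3.4659


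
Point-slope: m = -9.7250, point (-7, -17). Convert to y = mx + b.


y + 17 = -9.7250(x + 7)
y = -9.7250x - 17 + 9.7250*(-7)
y = -9.7250x - 85.0750

y = -9.7250x - 85.0750


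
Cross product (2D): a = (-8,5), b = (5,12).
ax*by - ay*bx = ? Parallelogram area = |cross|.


cross = -8*12 - 5*5 = -96 - 25 = -121
Parallelogram area = |-121| = 121

cross = -121, parallelogram area = 121


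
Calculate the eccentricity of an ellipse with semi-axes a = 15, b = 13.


c = sqrt(225-169) = sqrt(56) = 7.4833
e = c/a = sqrt(56)/15 = 0.4989

e = 0.4989


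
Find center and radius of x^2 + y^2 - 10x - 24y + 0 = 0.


h = -D/2 = 10/2 = 5
k = -E/2 = 24/2 = 12
r^2 = h^2 + k^2 - F = 25 + 144 - 0 = 169
r = 13

Center (5, 12), radius = 13


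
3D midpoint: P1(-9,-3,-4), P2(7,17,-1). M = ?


Mx = (-9+7)/2 = -1.0000
My = (-3+17)/2 = 7.0000
Mz = (-4- 1)/2 = -2.5000

M = (-1.0000, 7.0000, -2.5000)


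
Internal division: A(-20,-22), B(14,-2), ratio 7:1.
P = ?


Px = (7*14 + 1*(-20))/8 = 78/8 = 9.7500
Py = (7*(-2) + 1*(-22))/8 = -36/8 = -4.5000

P = (9.7500, -4.5000)


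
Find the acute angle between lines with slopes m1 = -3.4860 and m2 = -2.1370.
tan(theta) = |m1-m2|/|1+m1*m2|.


m1-m2 = -1.349
1+m1*m2 = 8.449582
tan(theta) = |-1.349/8.449582| = 0.159653
theta = arctan(|-1.349/8.449582|) = 9.0709 degrees (acute angle)

9.0709 degrees


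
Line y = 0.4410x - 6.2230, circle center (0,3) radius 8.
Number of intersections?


Substitute y = 0.4410x - 6.2230: (x-0)^2 + (0.4410x- 6.2230-3)^2 = 64
Expand to Ax^2 + Bx + C = 0, where b-k = -9.223
A = 1+m^2 = 1.194481
B = 2(m(b-k) - h) = 2(0.4410*(-9.223) - 0) = -8.134686
C = h^2 + (b-k)^2 - r^2 = 0 + 85.063729 - 64 = 21.063729
disc = B^2-4AC = 66.1731 - 100.6409 = -34.4678
disc < 0

0 intersection points


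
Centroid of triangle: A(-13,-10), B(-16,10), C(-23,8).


Gx = (-13- 16- 23)/3 = -52/3 = -17.3333
Gy = (-10+10+8)/3 = 8/3 = 2.6667

G = (-17.3333, 2.6667)


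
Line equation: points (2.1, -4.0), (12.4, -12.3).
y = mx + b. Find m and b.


m = (-8.3)/(10.3) = -0.8058
b = y1 - m*x1 = -4.0 - (-8.3*2.1)/(10.3) = -4.0 + 1.6922 = -2.3078

y = -0.8058x - 2.3078


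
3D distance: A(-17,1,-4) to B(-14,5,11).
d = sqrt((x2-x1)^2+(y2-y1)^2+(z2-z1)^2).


dx=3, dy=4, dz=15
d = sqrt(9+16+225) = sqrt(250) = 15.8114

15.8114


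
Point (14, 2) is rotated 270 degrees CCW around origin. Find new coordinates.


cos(270) = 0, sin(270) = -1
x' = 14*0 - 2*(-1) = 2
y' = 14*(-1) + 2*0 = -14

(2, -14)


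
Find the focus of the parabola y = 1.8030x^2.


a = 1.8030
4a = 7.2120
focus = (0, 1/7.2120) = (0, 0.1387)

Focus = (0, 0.1387)


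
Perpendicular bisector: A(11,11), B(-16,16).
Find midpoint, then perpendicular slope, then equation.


Midpoint = (-2.5, 13.5)
Slope of AB = dy/dx = 5/(-27) = -0.1852
Perp slope = -dx/dy = 27/5 = 5.4000
b = My - (perp slope)*Mx = 13.5 + (-27*(-2.5))/5 = 13.5 + 13.5000 = 27.0000

y = 5.4000x + 27.0000


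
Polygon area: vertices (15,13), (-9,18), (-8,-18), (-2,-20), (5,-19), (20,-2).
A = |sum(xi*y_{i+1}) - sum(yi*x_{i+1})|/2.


sum(xi*y_{i+1}) = 15*18 - 9*(-18) - 8*(-20) - 2*(-19) + 5*(-2) + 20*13 = 880
sum(yi*x_{i+1}) = 13*(-9) + 18*(-8) - 18*(-2) - 20*5 - 19*20 - 2*15 = -735
Area = |880 + 735|/2 = 1615/2 = 807.5000

807.5000 sq units


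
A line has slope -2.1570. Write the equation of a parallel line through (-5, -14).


Parallel lines have equal slopes.
m2 = -2.1570
b2 = -14 + 2.1570*(-5) = -24.7850

y = -2.1570x - 24.7850


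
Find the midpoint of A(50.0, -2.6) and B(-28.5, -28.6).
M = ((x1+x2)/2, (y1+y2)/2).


Mx = (50.0 - 28.5)/2 = 21.5/2 = 10.7500
My = (-2.6 - 28.6)/2 = -31.2/2 = -15.6000

(10.7500, -15.6000)


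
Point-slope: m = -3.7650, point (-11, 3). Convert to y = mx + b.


y - 3 = -3.7650(x + 11)
y = -3.7650x + 3 + 3.7650*(-11)
y = -3.7650x - 38.4150

y = -3.7650x - 38.4150


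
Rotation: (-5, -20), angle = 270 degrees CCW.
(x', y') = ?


cos(270) = 0, sin(270) = -1
x' = -5*0 + 20*(-1) = -20
y' = -5*(-1) - 20*0 = 5

(-20, 5)


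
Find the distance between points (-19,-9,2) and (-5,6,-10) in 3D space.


dx=14, dy=15, dz=-12
d = sqrt(196+225+144) = sqrt(565) = 23.7697

23.7697


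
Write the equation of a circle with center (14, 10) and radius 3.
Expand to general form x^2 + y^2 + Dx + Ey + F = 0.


(x-14)^2 + (y-10)^2 = 3^2
D = -2h = -28, E = -2k = -20
F = h^2+k^2-r^2 = 196+100-9 = 287

x^2 + y^2 - 28x - 20y + 287 = 0


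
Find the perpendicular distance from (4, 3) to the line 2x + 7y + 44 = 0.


|2*4 + 7*3 + 44| = |73| = 73
sqrt(4 + 49) = sqrt(53) = 7.2801
d = 73/sqrt(53) = 10.0273

10.0273


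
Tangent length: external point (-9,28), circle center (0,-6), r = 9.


d = sqrt((-9-0)^2 + (28+ 6)^2) = sqrt(81+1156) = 35.1710
L = sqrt(1237.0000 - 81) = sqrt(1156.0000) = 34.0000

34.0000


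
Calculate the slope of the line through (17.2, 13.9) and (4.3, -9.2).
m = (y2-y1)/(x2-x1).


dy = -9.2 - 13.9 = -23.1
dx = 4.3 - 17.2 = -12.9
m = -23.1/(-12.9) = 1.7907

m = 1.7907


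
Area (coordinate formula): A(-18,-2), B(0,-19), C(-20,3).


-18*(-19-3) = 396
0*(3+ 2) = 0
-20*(-2+ 19) = -340
sum = 56
Area = |56|/2 = 28.0000

28.0000 sq units


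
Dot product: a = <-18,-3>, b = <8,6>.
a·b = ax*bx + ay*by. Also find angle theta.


a·b = -18*8 - 3*6 = -144 - 18 = -162
|a| = sqrt(324+9) = 18.2483
|b| = sqrt(64+36) = 10.0000
cos(theta) = -162/(sqrt(333)*sqrt(100)) = -162/sqrt(33300) = -0.887755
theta = arccos(-162/sqrt(33300)) = 152.5924 degrees

a·b = -162, theta = 152.5924 deg


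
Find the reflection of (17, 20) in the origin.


Reflection rule for origin: (-x, -y)
(17, 20) -> (-17, -20)

(-17, -20)


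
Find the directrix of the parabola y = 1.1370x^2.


a = 1.1370
1/(4a) = 0.2199
directrix: y = -0.2199 = -0.2199

y = -0.2199


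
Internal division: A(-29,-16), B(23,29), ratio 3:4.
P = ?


Px = (3*23 + 4*(-29))/7 = -47/7 = -6.7143
Py = (3*29 + 4*(-16))/7 = 23/7 = 3.2857

P = (-6.7143, 3.2857)


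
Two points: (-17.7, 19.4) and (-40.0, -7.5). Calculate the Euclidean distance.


dx = -40.0 + 17.7 = -22.3
dy = -7.5 - 19.4 = -26.9
d = sqrt(497.29 + 723.61) = sqrt(1220.9) = 34.9414

34.9414


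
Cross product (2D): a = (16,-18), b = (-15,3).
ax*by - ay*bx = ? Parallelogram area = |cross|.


cross = 16*3 + 18*(-15) = 48 - 270 = -222
Parallelogram area = |-222| = 222

cross = -222, parallelogram area = 222


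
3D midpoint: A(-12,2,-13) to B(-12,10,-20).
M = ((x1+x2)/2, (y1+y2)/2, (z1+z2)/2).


Mx = (-12- 12)/2 = -12.0000
My = (2+10)/2 = 6.0000
Mz = (-13- 20)/2 = -16.5000

M = (-12.0000, 6.0000, -16.5000)


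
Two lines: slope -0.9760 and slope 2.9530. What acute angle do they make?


m1-m2 = -3.929
1+m1*m2 = -1.882128
tan(theta) = |-3.929/(-1.882128)| = 2.087531
theta = arctan(|-3.929/(-1.882128)|) = 64.4040 degrees (acute angle)

64.4040 degrees


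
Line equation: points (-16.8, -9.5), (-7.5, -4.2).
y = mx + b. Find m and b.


m = (5.3)/(9.3) = 0.5699
b = y1 - m*x1 = -9.5 - (5.3*(-16.8))/(9.3) = -9.5 + 9.5742 = 0.0742

y = 0.5699x + 0.0742


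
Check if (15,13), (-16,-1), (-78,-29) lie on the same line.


15*(-1+ 29) - 16*(-29-13) - 78*(13+ 1)
= 420 + 672 - 1092 = 0

Yes, collinear (determinant = 0)


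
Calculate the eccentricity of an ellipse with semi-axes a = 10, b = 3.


c = sqrt(100-9) = sqrt(91) = 9.5394
e = c/a = sqrt(91)/10 = 0.9539

e = 0.9539


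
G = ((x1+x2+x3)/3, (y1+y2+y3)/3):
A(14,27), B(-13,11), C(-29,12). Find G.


Gx = (14- 13- 29)/3 = -28/3 = -9.3333
Gy = (27+11+12)/3 = 50/3 = 16.6667

G = (-9.3333, 16.6667)


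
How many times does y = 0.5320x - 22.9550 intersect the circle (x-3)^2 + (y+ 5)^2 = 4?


Substitute y = 0.5320x - 22.9550: (x-3)^2 + (0.5320x- 22.9550+ 5)^2 = 4
Expand to Ax^2 + Bx + C = 0, where b-k = -17.955
A = 1+m^2 = 1.283024
B = 2(m(b-k) - h) = 2(0.5320*(-17.955) - 3) = -25.10412
C = h^2 + (b-k)^2 - r^2 = 9 + 322.382025 - 4 = 327.382025
disc = B^2-4AC = 630.2168 - 1680.1560 = -1049.9392
disc < 0

0 intersection points


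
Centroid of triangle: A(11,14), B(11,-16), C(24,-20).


Gx = (11+11+24)/3 = 46/3 = 15.3333
Gy = (14- 16- 20)/3 = -22/3 = -7.3333

G = (15.3333, -7.3333)


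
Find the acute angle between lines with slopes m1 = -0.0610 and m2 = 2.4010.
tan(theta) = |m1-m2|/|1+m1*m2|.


m1-m2 = -2.462
1+m1*m2 = 0.853539
tan(theta) = |-2.462/0.853539| = 2.884461
theta = arctan(|-2.462/0.853539|) = 70.8793 degrees (acute angle)

70.8793 degrees


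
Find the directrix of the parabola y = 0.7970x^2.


a = 0.7970
1/(4a) = 0.3137
directrix: y = -0.3137 = -0.3137

y = -0.3137


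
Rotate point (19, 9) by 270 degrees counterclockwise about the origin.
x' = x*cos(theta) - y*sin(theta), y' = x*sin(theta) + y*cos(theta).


cos(270) = 0, sin(270) = -1
x' = 19*0 - 9*(-1) = 9
y' = 19*(-1) + 9*0 = -19

(9, -19)


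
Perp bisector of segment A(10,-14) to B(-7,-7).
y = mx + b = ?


Midpoint = (1.5, -10.5)
Slope of AB = dy/dx = 7/(-17) = -0.4118
Perp slope = -dx/dy = 17/7 = 2.4286
b = My - (perp slope)*Mx = -10.5 + (-17*1.5)/7 = -10.5 - 3.6429 = -14.1429

y = 2.4286x - 14.1429


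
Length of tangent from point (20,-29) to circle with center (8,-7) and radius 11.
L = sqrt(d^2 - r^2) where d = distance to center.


d = sqrt((20-8)^2 + (-29+ 7)^2) = sqrt(144+484) = 25.0599
L = sqrt(628.0000 - 121) = sqrt(507.0000) = 22.5167

22.5167


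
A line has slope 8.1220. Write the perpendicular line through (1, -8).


Perpendicular slope = -1/m1 = -1/8.1220 = -0.1231
b2 = y0 - m2*x0 = -8 + 1/8.1220 = -8 + 0.1231 = -7.8769

y = -0.1231x - 7.8769


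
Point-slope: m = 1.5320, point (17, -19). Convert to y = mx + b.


y + 19 = 1.5320(x - 17)
y = 1.5320x - 19 - 1.5320*17
y = 1.5320x - 45.0440

y = 1.5320x - 45.0440


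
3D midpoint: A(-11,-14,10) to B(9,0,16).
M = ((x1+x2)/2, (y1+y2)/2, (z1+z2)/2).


Mx = (-11+9)/2 = -1.0000
My = (-14+0)/2 = -7.0000
Mz = (10+16)/2 = 13.0000

M = (-1.0000, -7.0000, 13.0000)


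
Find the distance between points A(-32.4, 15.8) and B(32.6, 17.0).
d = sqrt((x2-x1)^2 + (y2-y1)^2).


dx = 32.6 + 32.4 = 65.0
dy = 17.0 - 15.8 = 1.2
d = sqrt(4225.0 + 1.44) = sqrt(4226.44) = 65.0111

65.0111


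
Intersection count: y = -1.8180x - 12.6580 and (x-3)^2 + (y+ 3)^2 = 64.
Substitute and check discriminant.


Substitute y = -1.8180x - 12.6580: (x-3)^2 + (-1.8180x- 12.6580+ 3)^2 = 64
Expand to Ax^2 + Bx + C = 0, where b-k = -9.658
A = 1+m^2 = 4.305124
B = 2(m(b-k) - h) = 2(-1.8180*(-9.658) - 3) = 29.116488
C = h^2 + (b-k)^2 - r^2 = 9 + 93.276964 - 64 = 38.276964
disc = B^2-4AC = 847.7699 - 659.1483 = 188.6216
disc > 0

2 intersection points


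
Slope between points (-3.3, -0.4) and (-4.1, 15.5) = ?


dy = 15.5 + 0.4 = 15.9
dx = -4.1 + 3.3 = -0.8
m = 15.9/(-0.8) = -19.8750

m = -19.8750


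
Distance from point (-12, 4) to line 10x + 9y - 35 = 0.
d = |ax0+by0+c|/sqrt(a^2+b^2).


|10*(-12) + 9*4 - 35| = |-119| = 119
sqrt(100 + 81) = sqrt(181) = 13.4536
d = 119/sqrt(181) = 8.8452

8.8452


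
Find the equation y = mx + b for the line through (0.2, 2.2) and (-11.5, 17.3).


m = (15.1)/(-11.7) = -1.2906
b = y1 - m*x1 = 2.2 - (15.1*0.2)/(-11.7) = 2.2 + 0.2581 = 2.4581

y = -1.2906x + 2.4581


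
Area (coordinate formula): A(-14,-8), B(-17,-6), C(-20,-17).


-14*(-6+ 17) = -154
-17*(-17+ 8) = 153
-20*(-8+ 6) = 40
sum = 39
Area = |39|/2 = 19.5000

19.5000 sq units


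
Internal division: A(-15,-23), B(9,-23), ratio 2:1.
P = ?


Px = (2*9 + 1*(-15))/3 = 3/3 = 1.0000
Py = (2*(-23) + 1*(-23))/3 = -69/3 = -23.0000

P = (1.0000, -23.0000)


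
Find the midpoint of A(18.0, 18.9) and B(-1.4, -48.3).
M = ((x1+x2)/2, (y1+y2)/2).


Mx = (18.0 - 1.4)/2 = 16.6/2 = 8.3000
My = (18.9 - 48.3)/2 = -29.4/2 = -14.7000

(8.3000, -14.7000)


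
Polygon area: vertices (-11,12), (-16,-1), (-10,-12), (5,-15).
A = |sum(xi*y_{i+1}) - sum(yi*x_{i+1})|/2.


sum(xi*y_{i+1}) = -11*(-1) - 16*(-12) - 10*(-15) + 5*12 = 413
sum(yi*x_{i+1}) = 12*(-16) - 1*(-10) - 12*5 - 15*(-11) = -77
Area = |413 + 77|/2 = 490/2 = 245.0000

245.0000 sq units


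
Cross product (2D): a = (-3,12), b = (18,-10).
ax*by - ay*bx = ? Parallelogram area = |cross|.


cross = -3*(-10) - 12*18 = 30 - 216 = -186
Parallelogram area = |-186| = 186

cross = -186, parallelogram area = 186


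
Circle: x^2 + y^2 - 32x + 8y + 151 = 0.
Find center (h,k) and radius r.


h = -D/2 = 32/2 = 16
k = -E/2 = -8/2 = -4
r^2 = h^2 + k^2 - F = 256 + 16 - 151 = 121
r = 11

Center (16, -4), radius = 11


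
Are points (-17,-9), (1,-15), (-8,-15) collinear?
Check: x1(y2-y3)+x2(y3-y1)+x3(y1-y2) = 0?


-17*(-15+ 15) + 1*(-15+ 9) - 8*(-9+ 15)
= 0 - 6 - 48 = -54

No, not collinear (determinant = -54)


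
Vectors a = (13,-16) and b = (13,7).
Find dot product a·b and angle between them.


a·b = 13*13 - 16*7 = 169 - 112 = 57
|a| = sqrt(169+256) = 20.6155
|b| = sqrt(169+49) = 14.7648
cos(theta) = 57/(sqrt(425)*sqrt(218)) = 57/sqrt(92650) = 0.187263
theta = arccos(57/sqrt(92650)) = 79.2069 degrees

a·b = 57, theta = 79.2069 deg


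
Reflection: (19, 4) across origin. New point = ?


Reflection rule for origin: (-x, -y)
(19, 4) -> (-19, -4)

(-19, -4)


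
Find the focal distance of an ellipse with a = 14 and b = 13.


c^2 = 14^2 - 13^2 = 196 - 169 = 27
c = sqrt(27) = 5.1962

c = 5.1962


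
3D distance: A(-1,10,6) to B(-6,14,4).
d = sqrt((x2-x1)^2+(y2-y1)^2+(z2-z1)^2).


dx=-5, dy=4, dz=-2
d = sqrt(25+16+4) = sqrt(45) = 6.7082

6.7082


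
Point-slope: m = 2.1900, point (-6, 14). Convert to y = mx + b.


y - 14 = 2.1900(x + 6)
y = 2.1900x + 14 - 2.1900*(-6)
y = 2.1900x + 27.1400

y = 2.1900x + 27.1400


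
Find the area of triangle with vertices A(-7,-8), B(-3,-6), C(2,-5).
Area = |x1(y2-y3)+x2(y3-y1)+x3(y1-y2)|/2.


-7*(-6+ 5) = 7
-3*(-5+ 8) = -9
2*(-8+ 6) = -4
sum = -6
Area = |-6|/2 = 3.0000

3.0000 sq units


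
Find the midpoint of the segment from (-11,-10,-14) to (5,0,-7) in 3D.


Mx = (-11+5)/2 = -3.0000
My = (-10+0)/2 = -5.0000
Mz = (-14- 7)/2 = -10.5000

M = (-3.0000, -5.0000, -10.5000)


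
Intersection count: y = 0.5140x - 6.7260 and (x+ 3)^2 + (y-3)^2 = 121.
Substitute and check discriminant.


Substitute y = 0.5140x - 6.7260: (x+ 3)^2 + (0.5140x- 6.7260-3)^2 = 121
Expand to Ax^2 + Bx + C = 0, where b-k = -9.726
A = 1+m^2 = 1.264196
B = 2(m(b-k) - h) = 2(0.5140*(-9.726) + 3) = -3.998328
C = h^2 + (b-k)^2 - r^2 = 9 + 94.595076 - 121 = -17.404924
disc = B^2-4AC = 15.9866 + 88.0129 = 103.9995
disc > 0

2 intersection points


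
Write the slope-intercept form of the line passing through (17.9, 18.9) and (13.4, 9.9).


m = (-9)/(-4.5) = 2.0000
b = y1 - m*x1 = 18.9 - (-9*17.9)/(-4.5) = 18.9 - 35.8000 = -16.9000

y = 2.0000x - 16.9000


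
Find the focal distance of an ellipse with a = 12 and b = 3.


c^2 = 12^2 - 3^2 = 144 - 9 = 135
c = sqrt(135) = 11.6190

c = 11.6190


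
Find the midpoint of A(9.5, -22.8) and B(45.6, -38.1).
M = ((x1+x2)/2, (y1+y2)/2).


Mx = (9.5 + 45.6)/2 = 55.1/2 = 27.5500
My = (-22.8 - 38.1)/2 = -60.9/2 = -30.4500

(27.5500, -30.4500)


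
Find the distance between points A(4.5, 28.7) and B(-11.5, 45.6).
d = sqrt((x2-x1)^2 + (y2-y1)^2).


dx = -11.5 - 4.5 = -16.0
dy = 45.6 - 28.7 = 16.9
d = sqrt(256.0 + 285.61) = sqrt(541.61) = 23.2725

23.2725


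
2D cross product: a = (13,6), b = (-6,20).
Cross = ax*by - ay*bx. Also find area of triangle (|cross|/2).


cross = 13*20 - 6*(-6) = 260 + 36 = 296
Triangle area = |296|/2 = 296/2 = 148.0000

cross = 296, triangle area = 148.0000


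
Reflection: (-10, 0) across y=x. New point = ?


Reflection rule for y=x: (y, x)
(-10, 0) -> (0, -10)

(0, -10)


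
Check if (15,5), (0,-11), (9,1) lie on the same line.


15*(-11-1) + 0*(1-5) + 9*(5+ 11)
= -180 + 0 + 144 = -36

No, not collinear (determinant = -36)


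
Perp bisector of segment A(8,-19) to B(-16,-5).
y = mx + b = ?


Midpoint = (-4, -12)
Slope of AB = dy/dx = 14/(-24) = -0.5833
Perp slope = -dx/dy = 24/14 = 1.7143
b = My - (perp slope)*Mx = -12 + (-24*(-4))/14 = -12 + 6.8571 = -5.1429

y = 1.7143x - 5.1429


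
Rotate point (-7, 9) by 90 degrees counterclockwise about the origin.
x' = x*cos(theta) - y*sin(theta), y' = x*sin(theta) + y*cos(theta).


cos(90) = 0, sin(90) = 1
x' = -7*0 - 9*1 = -9
y' = -7*1 + 9*0 = -7

(-9, -7)


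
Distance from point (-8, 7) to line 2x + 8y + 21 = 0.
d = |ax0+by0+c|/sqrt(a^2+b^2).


|2*(-8) + 8*7 + 21| = |61| = 61
sqrt(4 + 64) = sqrt(68) = 8.2462
d = 61/sqrt(68) = 7.3973

7.3973


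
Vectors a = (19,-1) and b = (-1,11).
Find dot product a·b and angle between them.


a·b = 19*(-1) - 1*11 = -19 - 11 = -30
|a| = sqrt(361+1) = 19.0263
|b| = sqrt(1+121) = 11.0454
cos(theta) = -30/(sqrt(362)*sqrt(122)) = -30/sqrt(44164) = -0.142754
theta = arccos(-30/sqrt(44164)) = 98.2072 degrees

a·b = -30, theta = 98.2072 deg


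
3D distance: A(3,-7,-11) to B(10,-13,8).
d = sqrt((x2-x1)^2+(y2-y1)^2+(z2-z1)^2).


dx=7, dy=-6, dz=19
d = sqrt(49+36+361) = sqrt(446) = 21.1187

21.1187


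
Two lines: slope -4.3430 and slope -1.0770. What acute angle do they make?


m1-m2 = -3.266
1+m1*m2 = 5.677411
tan(theta) = |-3.266/5.677411| = 0.575262
theta = arctan(|-3.266/5.677411|) = 29.9102 degrees (acute angle)

29.9102 degrees


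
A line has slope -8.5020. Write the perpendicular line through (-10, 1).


Perpendicular slope = -1/m1 = -1/(-8.5020) = 0.1176
b2 = y0 - m2*x0 = 1 - 10/(-8.5020) = 1 + 1.1762 = 2.1762

y = 0.1176x + 2.1762


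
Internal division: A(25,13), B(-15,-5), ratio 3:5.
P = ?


Px = (3*(-15) + 5*25)/8 = 80/8 = 10.0000
Py = (3*(-5) + 5*13)/8 = 50/8 = 6.2500

P = (10.0000, 6.2500)


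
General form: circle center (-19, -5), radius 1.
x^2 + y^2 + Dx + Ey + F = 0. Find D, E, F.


(x+ 19)^2 + (y+ 5)^2 = 1^2
D = -2h = 38, E = -2k = 10
F = h^2+k^2-r^2 = 361+25-1 = 385

D = 38, E = 10, F = 385


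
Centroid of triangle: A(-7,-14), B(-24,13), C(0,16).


Gx = (-7- 24+0)/3 = -31/3 = -10.3333
Gy = (-14+13+16)/3 = 15/3 = 5.0000

G = (-10.3333, 5.0000)


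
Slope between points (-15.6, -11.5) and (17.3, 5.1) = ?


dy = 5.1 + 11.5 = 16.6
dx = 17.3 + 15.6 = 32.9
m = 16.6/32.9 = 0.5046

m = 0.5046


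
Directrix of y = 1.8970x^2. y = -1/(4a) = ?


a = 1.8970
1/(4a) = 0.1318
directrix: y = -0.1318 = -0.1318

y = -0.1318


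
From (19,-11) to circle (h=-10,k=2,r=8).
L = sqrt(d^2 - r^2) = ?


d = sqrt((19+ 10)^2 + (-11-2)^2) = sqrt(841+169) = 31.7805
L = sqrt(1010.0000 - 64) = sqrt(946.0000) = 30.7571

30.7571


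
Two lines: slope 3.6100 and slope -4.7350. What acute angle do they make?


m1-m2 = 8.345
1+m1*m2 = -16.09335
tan(theta) = |8.345/(-16.09335)| = 0.518537
theta = arctan(|8.345/(-16.09335)|) = 27.4084 degrees (acute angle)

27.4084 degrees


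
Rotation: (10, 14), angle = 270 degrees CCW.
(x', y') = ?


cos(270) = 0, sin(270) = -1
x' = 10*0 - 14*(-1) = 14
y' = 10*(-1) + 14*0 = -10

(14, -10)


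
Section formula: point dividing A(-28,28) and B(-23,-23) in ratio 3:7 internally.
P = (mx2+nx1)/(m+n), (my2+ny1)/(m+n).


Px = (3*(-23) + 7*(-28))/10 = -265/10 = -26.5000
Py = (3*(-23) + 7*28)/10 = 127/10 = 12.7000

P = (-26.5000, 12.7000)


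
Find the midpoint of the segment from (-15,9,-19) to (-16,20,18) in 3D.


Mx = (-15- 16)/2 = -15.5000
My = (9+20)/2 = 14.5000
Mz = (-19+18)/2 = -0.5000

M = (-15.5000, 14.5000, -0.5000)


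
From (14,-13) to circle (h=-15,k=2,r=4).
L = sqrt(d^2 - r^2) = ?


d = sqrt((14+ 15)^2 + (-13-2)^2) = sqrt(841+225) = 32.6497
L = sqrt(1066.0000 - 16) = sqrt(1050.0000) = 32.4037

32.4037


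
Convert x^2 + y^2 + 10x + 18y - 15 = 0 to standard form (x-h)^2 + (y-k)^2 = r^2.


h = -D/2 = -10/2 = -5
k = -E/2 = -18/2 = -9
r^2 = h^2 + k^2 - F = 25 + 81 + 15 = 121
r = 11

Center (-5, -9), radius = 11


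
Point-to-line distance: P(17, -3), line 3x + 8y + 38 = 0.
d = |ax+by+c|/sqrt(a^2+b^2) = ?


|3*17 + 8*(-3) + 38| = |65| = 65
sqrt(9 + 64) = sqrt(73) = 8.5440
d = 65/sqrt(73) = 7.6077

7.6077


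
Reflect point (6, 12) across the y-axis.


Reflection rule for y-axis: (-x, y)
(6, 12) -> (-6, 12)

(-6, 12)


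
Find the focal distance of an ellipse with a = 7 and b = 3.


c^2 = 7^2 - 3^2 = 49 - 9 = 40
c = sqrt(40) = 6.3246

c = 6.3246


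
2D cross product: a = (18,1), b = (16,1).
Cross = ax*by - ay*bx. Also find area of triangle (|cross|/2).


cross = 18*1 - 1*16 = 18 - 16 = 2
Triangle area = |2|/2 = 2/2 = 1.0000

cross = 2, triangle area = 1.0000


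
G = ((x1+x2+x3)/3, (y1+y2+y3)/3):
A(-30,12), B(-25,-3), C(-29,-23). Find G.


Gx = (-30- 25- 29)/3 = -84/3 = -28.0000
Gy = (12- 3- 23)/3 = -14/3 = -4.6667

G = (-28.0000, -4.6667)


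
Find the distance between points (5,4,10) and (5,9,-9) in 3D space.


dx=0, dy=5, dz=-19
d = sqrt(0+25+361) = sqrt(386) = 19.6469

19.6469


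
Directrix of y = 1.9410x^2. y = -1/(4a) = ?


a = 1.9410
1/(4a) = 0.1288
directrix: y = -0.1288 = -0.1288

y = -0.1288


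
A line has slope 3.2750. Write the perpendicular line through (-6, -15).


Perpendicular slope = -1/m1 = -1/3.2750 = -0.3053
b2 = y0 - m2*x0 = -15 - 6/3.2750 = -15 - 1.8321 = -16.8321

y = -0.3053x - 16.8321


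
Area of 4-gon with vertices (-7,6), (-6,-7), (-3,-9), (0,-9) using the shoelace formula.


sum(xi*y_{i+1}) = -7*(-7) - 6*(-9) - 3*(-9) + 0*6 = 130
sum(yi*x_{i+1}) = 6*(-6) - 7*(-3) - 9*0 - 9*(-7) = 48
Area = |130 - 48|/2 = 82/2 = 41.0000

41.0000 sq units


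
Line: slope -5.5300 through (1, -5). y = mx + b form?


y + 5 = -5.5300(x - 1)
y = -5.5300x - 5 + 5.5300*1
y = -5.5300x + 0.5300

y = -5.5300x + 0.5300


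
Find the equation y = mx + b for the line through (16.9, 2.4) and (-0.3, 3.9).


m = (1.5)/(-17.2) = -0.0872
b = y1 - m*x1 = 2.4 - (1.5*16.9)/(-17.2) = 2.4 + 1.4738 = 3.8738

y = -0.0872x + 3.8738


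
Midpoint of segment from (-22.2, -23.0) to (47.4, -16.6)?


Mx = (-22.2 + 47.4)/2 = 25.2/2 = 12.6000
My = (-23.0 - 16.6)/2 = -39.6/2 = -19.8000

(12.6000, -19.8000)


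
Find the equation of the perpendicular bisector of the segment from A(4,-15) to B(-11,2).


Midpoint = (-3.5, -6.5)
Slope of AB = dy/dx = 17/(-15) = -1.1333
Perp slope = -dx/dy = 15/17 = 0.8824
b = My - (perp slope)*Mx = -6.5 + (-15*(-3.5))/17 = -6.5 + 3.0882 = -3.4118

y = 0.8824x - 3.4118


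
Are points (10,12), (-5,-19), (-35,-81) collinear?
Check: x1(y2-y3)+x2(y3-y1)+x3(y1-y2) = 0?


10*(-19+ 81) - 5*(-81-12) - 35*(12+ 19)
= 620 + 465 - 1085 = 0

Yes, collinear (determinant = 0)


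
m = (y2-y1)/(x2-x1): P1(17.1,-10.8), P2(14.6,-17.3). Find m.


dy = -17.3 + 10.8 = -6.5
dx = 14.6 - 17.1 = -2.5
m = -6.5/(-2.5) = 2.6000

m = 2.6000


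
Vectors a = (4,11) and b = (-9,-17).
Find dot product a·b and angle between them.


a·b = 4*(-9) + 11*(-17) = -36 - 187 = -223
|a| = sqrt(16+121) = 11.7047
|b| = sqrt(81+289) = 19.2354
cos(theta) = -223/(sqrt(137)*sqrt(370)) = -223/sqrt(50690) = -0.990475
theta = arccos(-223/sqrt(50690)) = 172.0858 degrees

a·b = -223, theta = 172.0858 deg


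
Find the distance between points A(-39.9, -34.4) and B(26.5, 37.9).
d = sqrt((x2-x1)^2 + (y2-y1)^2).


dx = 26.5 + 39.9 = 66.4
dy = 37.9 + 34.4 = 72.3
d = sqrt(4408.96 + 5227.29) = sqrt(9636.25) = 98.1644

98.1644


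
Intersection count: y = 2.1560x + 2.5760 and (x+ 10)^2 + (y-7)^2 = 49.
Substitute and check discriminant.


Substitute y = 2.1560x + 2.5760: (x+ 10)^2 + (2.1560x+2.5760-7)^2 = 49
Expand to Ax^2 + Bx + C = 0, where b-k = -4.424
A = 1+m^2 = 5.648336
B = 2(m(b-k) - h) = 2(2.1560*(-4.424) + 10) = 0.923712
C = h^2 + (b-k)^2 - r^2 = 100 + 19.571776 - 49 = 70.571776
disc = B^2-4AC = 0.8532 - 1594.4524 = -1593.5992
disc < 0

0 intersection points


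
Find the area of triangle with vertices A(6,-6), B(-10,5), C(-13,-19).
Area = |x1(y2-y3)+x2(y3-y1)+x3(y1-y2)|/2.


6*(5+ 19) = 144
-10*(-19+ 6) = 130
-13*(-6-5) = 143
sum = 417
Area = |417|/2 = 208.5000

208.5000 sq units


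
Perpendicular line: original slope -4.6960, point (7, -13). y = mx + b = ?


Perpendicular slope = -1/m1 = -1/(-4.6960) = 0.2129
b2 = y0 - m2*x0 = -13 + 7/(-4.6960) = -13 - 1.4906 = -14.4906

y = 0.2129x - 14.4906


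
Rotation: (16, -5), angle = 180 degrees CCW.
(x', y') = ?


cos(180) = -1, sin(180) = 0
x' = 16*(-1) + 5*0 = -16
y' = 16*0 - 5*(-1) = 5

(-16, 5)


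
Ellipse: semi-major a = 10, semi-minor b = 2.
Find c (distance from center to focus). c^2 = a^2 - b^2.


c^2 = 10^2 - 2^2 = 100 - 4 = 96
c = sqrt(96) = 9.7980

c = 9.7980


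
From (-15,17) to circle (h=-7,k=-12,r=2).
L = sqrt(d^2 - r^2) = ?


d = sqrt((-15+ 7)^2 + (17+ 12)^2) = sqrt(64+841) = 30.0832
L = sqrt(905.0000 - 4) = sqrt(901.0000) = 30.0167

30.0167


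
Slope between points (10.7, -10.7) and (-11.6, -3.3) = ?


dy = -3.3 + 10.7 = 7.4
dx = -11.6 - 10.7 = -22.3
m = 7.4/(-22.3) = -0.3318

m = -0.3318


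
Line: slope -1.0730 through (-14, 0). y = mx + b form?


y - 0 = -1.0730(x + 14)
y = -1.0730x + 0 + 1.0730*(-14)
y = -1.0730x - 15.0220

y = -1.0730x - 15.0220


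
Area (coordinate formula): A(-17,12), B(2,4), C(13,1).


-17*(4-1) = -51
2*(1-12) = -22
13*(12-4) = 104
sum = 31
Area = |31|/2 = 15.5000

15.5000 sq units


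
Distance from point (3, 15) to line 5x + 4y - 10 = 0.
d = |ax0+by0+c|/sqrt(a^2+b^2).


|5*3 + 4*15 - 10| = |65| = 65
sqrt(25 + 16) = sqrt(41) = 6.4031
d = 65/sqrt(41) = 10.1513

10.1513


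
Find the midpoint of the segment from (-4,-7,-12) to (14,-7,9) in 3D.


Mx = (-4+14)/2 = 5.0000
My = (-7- 7)/2 = -7.0000
Mz = (-12+9)/2 = -1.5000

M = (5.0000, -7.0000, -1.5000)


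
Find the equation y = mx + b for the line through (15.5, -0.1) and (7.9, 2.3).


m = (2.4)/(-7.6) = -0.3158
b = y1 - m*x1 = -0.1 - (2.4*15.5)/(-7.6) = -0.1 + 4.8947 = 4.7947

y = -0.3158x + 4.7947


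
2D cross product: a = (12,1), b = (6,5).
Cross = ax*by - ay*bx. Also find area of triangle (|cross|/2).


cross = 12*5 - 1*6 = 60 - 6 = 54
Triangle area = |54|/2 = 54/2 = 27.0000

cross = 54, triangle area = 27.0000


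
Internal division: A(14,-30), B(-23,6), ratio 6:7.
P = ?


Px = (6*(-23) + 7*14)/13 = -40/13 = -3.0769
Py = (6*6 + 7*(-30))/13 = -174/13 = -13.3846

P = (-3.0769, -13.3846)


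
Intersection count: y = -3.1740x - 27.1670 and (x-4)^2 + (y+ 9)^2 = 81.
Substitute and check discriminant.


Substitute y = -3.1740x - 27.1670: (x-4)^2 + (-3.1740x- 27.1670+ 9)^2 = 81
Expand to Ax^2 + Bx + C = 0, where b-k = -18.167
A = 1+m^2 = 11.074276
B = 2(m(b-k) - h) = 2(-3.1740*(-18.167) - 4) = 107.324116
C = h^2 + (b-k)^2 - r^2 = 16 + 330.039889 - 81 = 265.039889
disc = B^2-4AC = 11518.4659 - 11740.4995 = -222.0336
disc < 0

0 intersection points


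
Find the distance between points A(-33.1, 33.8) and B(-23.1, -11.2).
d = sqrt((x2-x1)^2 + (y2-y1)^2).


dx = -23.1 + 33.1 = 10.0
dy = -11.2 - 33.8 = -45.0
d = sqrt(100.0 + 2025.0) = sqrt(2125.0) = 46.0977

46.0977


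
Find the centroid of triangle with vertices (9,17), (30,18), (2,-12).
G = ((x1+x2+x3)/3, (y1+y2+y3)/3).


Gx = (9+30+2)/3 = 41/3 = 13.6667
Gy = (17+18- 12)/3 = 23/3 = 7.6667

G = (13.6667, 7.6667)


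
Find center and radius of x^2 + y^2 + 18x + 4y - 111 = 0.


h = -D/2 = -18/2 = -9
k = -E/2 = -4/2 = -2
r^2 = h^2 + k^2 - F = 81 + 4 + 111 = 196
r = 14

Center (-9, -2), radius = 14
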